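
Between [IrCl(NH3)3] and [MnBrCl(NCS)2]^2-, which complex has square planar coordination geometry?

For [IrCl(NH3)3]: Summing ligand charges against the 0 overall charge gives an oxidation state of +1 for iridium. Group 9 minus oxidation state 1 gives a d⁸ configuration. A 5d d⁸ ion has a large crystal-field splitting; square planar leaves the high-energy d_{x²−y²} orbital empty and maximises CFSE. → square planar.
For [MnBrCl(NCS)2]^2-: Each bromide is −1; each chloride is −1; each isothiocyanate is −1; balancing the −2 overall charge requires Mn(II). Group 7 minus oxidation state 2 gives a d⁵ configuration. A high-spin d⁵ ion has zero CFSE in either geometry, so four ligands adopt the sterically favoured tetrahedral geometry. → tetrahedral.

[IrCl(NH3)3]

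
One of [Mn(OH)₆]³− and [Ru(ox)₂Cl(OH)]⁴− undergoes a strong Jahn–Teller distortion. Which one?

[Mn(OH)₆]³−

[Mn(OH)₆]³−: Summing ligand charges against the −3 overall charge gives an oxidation state of +3 for manganese. Mn sits in group 7, so the d-electron count is 7 − 3 = 4. Hydroxide is a weak-field ligand for a first-row metal, so the complex is high-spin. The t₂g³e_g¹ (high-spin) configuration has an unevenly filled e_g set; the Jahn–Teller theorem predicts a tetragonal distortion (typically axial elongation) to lift the degeneracy.
[Ru(ox)₂Cl(OH)]⁴−: Ligand charges: each oxalate is −2; each chloride is −1; each hydroxide is −1. With an overall charge of −4 the ruthenium centre must be in the +2 oxidation state. Group 8 minus oxidation state 2 gives a d⁶ configuration. A 4d ion has a large Δₒ and is invariably low-spin. The d⁶ configuration leaves the e_g set evenly filled (or empty) — no strong Jahn–Teller driving force.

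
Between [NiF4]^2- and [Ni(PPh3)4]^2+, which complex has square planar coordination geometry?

[Ni(PPh3)4]^2+

For [NiF4]^2-: Ligand charges: each fluoride is −1. With an overall charge of −2 the nickel centre must be in the +2 oxidation state. Ni sits in group 10, so the d-electron count is 10 − 2 = 8. Fluoride is a weak-field ligand. With weak-field ligands the CFSE gain from square planar is small, so a 3d d⁸ ion takes the sterically preferred tetrahedral geometry. → tetrahedral.
For [Ni(PPh3)4]^2+: Ligand charges: triphenylphosphine is neutral. With an overall charge of +2 the nickel centre must be in the +2 oxidation state. Group 10 minus oxidation state 2 gives a d⁸ configuration. Triphenylphosphine is a strong-field ligand (high in the spectrochemical series). A 3d d⁸ ion with strong-field ligands gains enough CFSE to favour square planar over tetrahedral. → square planar.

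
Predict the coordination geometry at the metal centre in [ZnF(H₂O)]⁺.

linear

Ligand charges: each fluoride is −1; water is neutral. With an overall charge of +1 the zinc centre must be in the +2 oxidation state.
Zn sits in group 12, so the d-electron count is 12 − 2 = 10.
Coordination number: 2.
A d¹⁰ ion with only two ligands adopts a linear arrangement (sp hybridisation; no CFSE preference).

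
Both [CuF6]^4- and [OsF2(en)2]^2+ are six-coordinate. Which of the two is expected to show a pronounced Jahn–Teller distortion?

[CuF6]^4-: Each fluoride is −1; balancing the −4 overall charge requires Cu(II). Cu sits in group 11, so the d-electron count is 11 − 2 = 9. The t₂g⁶e_g³ configuration has an unevenly filled e_g set; the Jahn–Teller theorem predicts a tetragonal distortion (typically axial elongation) to lift the degeneracy.
[OsF2(en)2]^2+: Ligand charges: each fluoride is −1; ethylenediamine is neutral. With an overall charge of +2 the osmium centre must be in the +4 oxidation state. Osmium is a group-8 element; Os(IV) is therefore d⁴. A 5d ion has a large Δₒ and is invariably low-spin. The d⁴ configuration leaves the e_g set evenly filled (or empty) — no strong Jahn–Teller driving force.

[CuF6]^4-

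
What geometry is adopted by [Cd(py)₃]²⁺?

Summing ligand charges against the +2 overall charge gives an oxidation state of +2 for cadmium.
Cd sits in group 12, so the d-electron count is 12 − 2 = 10.
With 3 monodentate ligands the coordination number is 3.
Three ligands around a d¹⁰ centre minimise repulsion in a trigonal-planar arrangement.

trigonal planar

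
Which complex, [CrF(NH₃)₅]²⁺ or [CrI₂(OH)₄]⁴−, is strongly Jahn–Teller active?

[CrI₂(OH)₄]⁴−

[CrF(NH₃)₅]²⁺: Summing ligand charges against the +2 overall charge gives an oxidation state of +3 for chromium. Group 6 minus oxidation state 3 gives a d³ configuration. The d³ configuration leaves the e_g set evenly filled (or empty) — no strong Jahn–Teller driving force.
[CrI₂(OH)₄]⁴−: Ligand charges: each iodide is −1; each hydroxide is −1. With an overall charge of −4 the chromium centre must be in the +2 oxidation state. Chromium is a group-6 element; Cr(II) is therefore d⁴. Hydroxide and iodide are weak-field ligands for a first-row metal, so the complex is high-spin. The t₂g³e_g¹ (high-spin) configuration has an unevenly filled e_g set; the Jahn–Teller theorem predicts a tetragonal distortion (typically axial elongation) to lift the degeneracy.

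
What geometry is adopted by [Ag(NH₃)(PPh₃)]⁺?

Ligand charges: ammonia is neutral; triphenylphosphine is neutral. With an overall charge of +1 the silver centre must be in the +1 oxidation state.
Silver is a group-11 element; Ag(I) is therefore d¹⁰.
Coordination number: 2.
A d¹⁰ ion with only two ligands adopts a linear arrangement (sp hybridisation; no CFSE preference).

linear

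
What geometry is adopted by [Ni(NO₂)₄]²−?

square planar

Summing ligand charges against the −2 overall charge gives an oxidation state of +2 for nickel.
Group 10 minus oxidation state 2 gives a d⁸ configuration.
With 4 monodentate ligands the coordination number is 4.
Nitro (N-bound nitrite) is a strong-field ligand (high in the spectrochemical series).
A 3d d⁸ ion with strong-field ligands gains enough CFSE to favour square planar over tetrahedral.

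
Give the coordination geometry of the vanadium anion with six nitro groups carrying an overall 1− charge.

octahedral

Each nitro (N-bound nitrite) is −1; balancing the −1 overall charge requires V(V).
Vanadium is a group-5 element; V(V) is therefore d⁰.
Coordination number: 6.
Six donors around a single metal centre give an octahedral coordination sphere.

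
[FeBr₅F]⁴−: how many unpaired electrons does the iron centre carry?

Each bromide is −1; each fluoride is −1; balancing the −4 overall charge requires Fe(II).
Group 8 minus oxidation state 2 gives a d⁶ configuration.
The spin state decides the count: Bromide and fluoride are weak-field ligands for a first-row metal, so the complex is high-spin.
An octahedral high-spin d⁶ ion is t₂g⁴e_g², giving 4 unpaired electrons.

4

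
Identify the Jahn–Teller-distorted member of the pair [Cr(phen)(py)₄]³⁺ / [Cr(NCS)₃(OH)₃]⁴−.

[Cr(NCS)₃(OH)₃]⁴−

[Cr(phen)(py)₄]³⁺: Summing ligand charges against the +3 overall charge gives an oxidation state of +3 for chromium. Cr sits in group 6, so the d-electron count is 6 − 3 = 3. The d³ configuration leaves the e_g set evenly filled (or empty) — no strong Jahn–Teller driving force.
[Cr(NCS)₃(OH)₃]⁴−: Ligand charges: each isothiocyanate is −1; each hydroxide is −1. With an overall charge of −4 the chromium centre must be in the +2 oxidation state. Chromium is a group-6 element; Cr(II) is therefore d⁴. Hydroxide and isothiocyanate are weak-field ligands for a first-row metal, so the complex is high-spin. The t₂g³e_g¹ (high-spin) configuration has an unevenly filled e_g set; the Jahn–Teller theorem predicts a tetragonal distortion (typically axial elongation) to lift the degeneracy.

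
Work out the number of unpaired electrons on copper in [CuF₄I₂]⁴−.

1 unpaired electron

Each fluoride is −1; each iodide is −1; balancing the −4 overall charge requires Cu(II).
Group 11 minus oxidation state 2 gives a d⁹ configuration.
In an octahedral field the d⁹ configuration is t₂g⁶e_g³ (only one arrangement possible), giving 1 unpaired electron.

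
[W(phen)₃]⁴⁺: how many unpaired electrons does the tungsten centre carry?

1,10-phenanthroline is neutral; balancing the +4 overall charge requires W(IV).
Group 6 minus oxidation state 4 gives a d² configuration.
Counting donor atoms: 3×1,10-phenanthroline (bidentate) → 6 donors. Coordination number = 6.
In an octahedral field the d² configuration is t₂g²e_g⁰ (only one arrangement possible), giving 2 unpaired electrons.

2 unpaired electrons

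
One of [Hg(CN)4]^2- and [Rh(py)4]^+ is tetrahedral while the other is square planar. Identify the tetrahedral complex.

For [Hg(CN)4]^2-: Ligand charges: each cyanide is −1. With an overall charge of −2 the mercury centre must be in the +2 oxidation state. Group 12 minus oxidation state 2 gives a d¹⁰ configuration. A d¹⁰ ion has no crystal-field stabilisation preference between square planar and tetrahedral, so four ligands adopt the sterically favoured tetrahedral geometry. → tetrahedral.
For [Rh(py)4]^+: Ligand charges: pyridine is neutral. With an overall charge of +1 the rhodium centre must be in the +1 oxidation state. Rhodium is a group-9 element; Rh(I) is therefore d⁸. A 4d d⁸ ion has a large crystal-field splitting; square planar leaves the high-energy d_{x²−y²} orbital empty and maximises CFSE. → square planar.

[Hg(CN)4]^2-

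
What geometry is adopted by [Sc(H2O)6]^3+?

octahedral

Summing ligand charges against the +3 overall charge gives an oxidation state of +3 for scandium.
Sc sits in group 3, so the d-electron count is 3 − 3 = 0.
Coordination number: 6.
Six donors around a single metal centre give an octahedral coordination sphere.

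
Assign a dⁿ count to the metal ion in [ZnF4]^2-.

d10

Each fluoride is −1; balancing the −2 overall charge requires Zn(II).
Zn sits in group 12, so the d-electron count is 12 − 2 = 10.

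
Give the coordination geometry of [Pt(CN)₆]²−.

octahedral

Ligand charges: each cyanide is −1. With an overall charge of −2 the platinum centre must be in the +4 oxidation state.
Group 10 minus oxidation state 4 gives a d⁶ configuration.
Coordination number: 6.
Six donors around a single metal centre give an octahedral coordination sphere.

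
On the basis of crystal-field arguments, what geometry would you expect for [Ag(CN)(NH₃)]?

Each cyanide is −1; ammonia is neutral; balancing the 0 overall charge requires Ag(I).
Silver is a group-11 element; Ag(I) is therefore d¹⁰.
With 2 monodentate ligands the coordination number is 2.
A d¹⁰ ion with only two ligands adopts a linear arrangement (sp hybridisation; no CFSE preference).

linear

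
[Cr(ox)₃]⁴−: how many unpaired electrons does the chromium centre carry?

Each oxalate is −2; balancing the −4 overall charge requires Cr(II).
Cr sits in group 6, so the d-electron count is 6 − 2 = 4.
Counting donor atoms: 3×oxalate (bidentate) → 6 donors. Coordination number = 6.
The spin state decides the count: Oxalate is a weak-field ligand for a first-row metal, so the complex is high-spin.
An octahedral high-spin d⁴ ion is t₂g³e_g¹, giving 4 unpaired electrons.

4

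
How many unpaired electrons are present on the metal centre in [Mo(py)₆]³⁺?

3 unpaired electrons

Ligand charges: pyridine is neutral. With an overall charge of +3 the molybdenum centre must be in the +3 oxidation state.
Mo sits in group 6, so the d-electron count is 6 − 3 = 3.
In an octahedral field the d³ configuration is t₂g³e_g⁰ (only one arrangement possible), giving 3 unpaired electrons.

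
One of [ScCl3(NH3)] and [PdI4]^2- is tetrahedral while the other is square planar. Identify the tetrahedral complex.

[ScCl3(NH3)]

For [ScCl3(NH3)]: Ligand charges: each chloride is −1; ammonia is neutral. With an overall charge of 0 the scandium centre must be in the +3 oxidation state. Scandium is a group-3 element; Sc(III) is therefore d⁰. A d⁰ ion has no crystal-field stabilisation preference between square planar and tetrahedral, so four ligands adopt the sterically favoured tetrahedral geometry. → tetrahedral.
For [PdI4]^2-: Summing ligand charges against the −2 overall charge gives an oxidation state of +2 for palladium. Pd sits in group 10, so the d-electron count is 10 − 2 = 8. A 4d d⁸ ion has a large crystal-field splitting; square planar leaves the high-energy d_{x²−y²} orbital empty and maximises CFSE. → square planar.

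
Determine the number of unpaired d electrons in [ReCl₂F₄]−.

2 unpaired electrons

Ligand charges: each chloride is −1; each fluoride is −1. With an overall charge of −1 the rhenium centre must be in the +5 oxidation state.
Re sits in group 7, so the d-electron count is 7 − 5 = 2.
In an octahedral field the d² configuration is t₂g²e_g⁰ (only one arrangement possible), giving 2 unpaired electrons.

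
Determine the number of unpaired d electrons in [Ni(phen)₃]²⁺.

2 unpaired electrons

1,10-phenanthroline is neutral; balancing the +2 overall charge requires Ni(II).
Nickel is a group-10 element; Ni(II) is therefore d⁸.
Counting donor atoms: 3×1,10-phenanthroline (bidentate) → 6 donors. Coordination number = 6.
In an octahedral field the d⁸ configuration is t₂g⁶e_g² (only one arrangement possible), giving 2 unpaired electrons.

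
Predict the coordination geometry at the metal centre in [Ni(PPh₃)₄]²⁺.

Summing ligand charges against the +2 overall charge gives an oxidation state of +2 for nickel.
Ni sits in group 10, so the d-electron count is 10 − 2 = 8.
With 4 monodentate ligands the coordination number is 4.
Triphenylphosphine is a strong-field ligand (high in the spectrochemical series).
A 3d d⁸ ion with strong-field ligands gains enough CFSE to favour square planar over tetrahedral.

square planar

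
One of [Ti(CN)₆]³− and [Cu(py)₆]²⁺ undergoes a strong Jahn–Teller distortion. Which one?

[Cu(py)₆]²⁺

[Ti(CN)₆]³−: Each cyanide is −1; balancing the −3 overall charge requires Ti(III). Ti sits in group 4, so the d-electron count is 4 − 3 = 1. The d¹ configuration leaves the e_g set evenly filled (or empty) — no strong Jahn–Teller driving force.
[Cu(py)₆]²⁺: Ligand charges: pyridine is neutral. With an overall charge of +2 the copper centre must be in the +2 oxidation state. Cu sits in group 11, so the d-electron count is 11 − 2 = 9. The t₂g⁶e_g³ configuration has an unevenly filled e_g set; the Jahn–Teller theorem predicts a tetragonal distortion (typically axial elongation) to lift the degeneracy.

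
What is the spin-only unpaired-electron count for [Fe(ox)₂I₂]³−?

Each oxalate is −2; each iodide is −1; balancing the −3 overall charge requires Fe(III).
Group 8 minus oxidation state 3 gives a d⁵ configuration.
Counting donor atoms: 2×oxalate (bidentate) → 4 donors; 2×iodide (monodentate) → 2 donors. Coordination number = 6.
The spin state decides the count: Iodide and oxalate are weak-field ligands for a first-row metal, so the complex is high-spin.
An octahedral high-spin d⁵ ion is t₂g³e_g², giving 5 unpaired electrons.

5 unpaired electrons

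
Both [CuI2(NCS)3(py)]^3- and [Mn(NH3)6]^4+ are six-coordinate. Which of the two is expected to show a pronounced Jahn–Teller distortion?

[CuI2(NCS)3(py)]^3-

[CuI2(NCS)3(py)]^3-: Ligand charges: each iodide is −1; each isothiocyanate is −1; pyridine is neutral. With an overall charge of −3 the copper centre must be in the +2 oxidation state. Cu sits in group 11, so the d-electron count is 11 − 2 = 9. The t₂g⁶e_g³ configuration has an unevenly filled e_g set; the Jahn–Teller theorem predicts a tetragonal distortion (typically axial elongation) to lift the degeneracy.
[Mn(NH3)6]^4+: Ligand charges: ammonia is neutral. With an overall charge of +4 the manganese centre must be in the +4 oxidation state. Manganese is a group-7 element; Mn(IV) is therefore d³. The d³ configuration leaves the e_g set evenly filled (or empty) — no strong Jahn–Teller driving force.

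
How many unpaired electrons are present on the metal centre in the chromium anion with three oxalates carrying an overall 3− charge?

Summing ligand charges against the −3 overall charge gives an oxidation state of +3 for chromium.
Cr sits in group 6, so the d-electron count is 6 − 3 = 3.
Counting donor atoms: 3×oxalate (bidentate) → 6 donors. Coordination number = 6.
In an octahedral field the d³ configuration is t₂g³e_g⁰ (only one arrangement possible), giving 3 unpaired electrons.

3 unpaired electrons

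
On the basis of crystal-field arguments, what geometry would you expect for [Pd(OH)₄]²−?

square planar

Ligand charges: each hydroxide is −1. With an overall charge of −2 the palladium centre must be in the +2 oxidation state.
Pd sits in group 10, so the d-electron count is 10 − 2 = 8.
With 4 monodentate ligands the coordination number is 4.
A 4d d⁸ ion has a large crystal-field splitting; square planar leaves the high-energy d_{x²−y²} orbital empty and maximises CFSE.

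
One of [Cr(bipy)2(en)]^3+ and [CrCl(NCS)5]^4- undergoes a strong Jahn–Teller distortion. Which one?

[CrCl(NCS)5]^4-

[Cr(bipy)2(en)]^3+: Ligand charges: 2,2′-bipyridine is neutral; ethylenediamine is neutral. With an overall charge of +3 the chromium centre must be in the +3 oxidation state. Chromium is a group-6 element; Cr(III) is therefore d³. The d³ configuration leaves the e_g set evenly filled (or empty) — no strong Jahn–Teller driving force.
[CrCl(NCS)5]^4-: Each chloride is −1; each isothiocyanate is −1; balancing the −4 overall charge requires Cr(II). Chromium is a group-6 element; Cr(II) is therefore d⁴. Chloride and isothiocyanate are weak-field ligands for a first-row metal, so the complex is high-spin. The t₂g³e_g¹ (high-spin) configuration has an unevenly filled e_g set; the Jahn–Teller theorem predicts a tetragonal distortion (typically axial elongation) to lift the degeneracy.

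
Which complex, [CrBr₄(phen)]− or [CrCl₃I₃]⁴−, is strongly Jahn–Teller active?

[CrBr₄(phen)]−: Summing ligand charges against the −1 overall charge gives an oxidation state of +3 for chromium. Group 6 minus oxidation state 3 gives a d³ configuration. The d³ configuration leaves the e_g set evenly filled (or empty) — no strong Jahn–Teller driving force.
[CrCl₃I₃]⁴−: Each chloride is −1; each iodide is −1; balancing the −4 overall charge requires Cr(II). Chromium is a group-6 element; Cr(II) is therefore d⁴. Chloride and iodide are weak-field ligands for a first-row metal, so the complex is high-spin. The t₂g³e_g¹ (high-spin) configuration has an unevenly filled e_g set; the Jahn–Teller theorem predicts a tetragonal distortion (typically axial elongation) to lift the degeneracy.

[CrCl₃I₃]⁴−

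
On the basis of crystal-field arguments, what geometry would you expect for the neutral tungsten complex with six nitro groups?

octahedral

Summing ligand charges against the 0 overall charge gives an oxidation state of +6 for tungsten.
Tungsten is a group-6 element; W(VI) is therefore d⁰.
With 6 monodentate ligands the coordination number is 6.
Six donors around a single metal centre give an octahedral coordination sphere.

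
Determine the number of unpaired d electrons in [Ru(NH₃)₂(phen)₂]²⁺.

Summing ligand charges against the +2 overall charge gives an oxidation state of +2 for ruthenium.
Ru sits in group 8, so the d-electron count is 8 − 2 = 6.
Counting donor atoms: 2×ammonia (monodentate) → 2 donors; 2×1,10-phenanthroline (bidentate) → 4 donors. Coordination number = 6.
The spin state decides the count: a 4d ion has a large Δₒ and is invariably low-spin.
An octahedral low-spin d⁶ ion is t₂g⁶e_g⁰, giving 0 unpaired electrons.

0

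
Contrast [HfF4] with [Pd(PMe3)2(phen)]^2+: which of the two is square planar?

[Pd(PMe3)2(phen)]^2+

For [HfF4]: Ligand charges: each fluoride is −1. With an overall charge of 0 the hafnium centre must be in the +4 oxidation state. Group 4 minus oxidation state 4 gives a d⁰ configuration. A d⁰ ion has no crystal-field stabilisation preference between square planar and tetrahedral, so four ligands adopt the sterically favoured tetrahedral geometry. → tetrahedral.
For [Pd(PMe3)2(phen)]^2+: Ligand charges: trimethylphosphine is neutral; 1,10-phenanthroline is neutral. With an overall charge of +2 the palladium centre must be in the +2 oxidation state. Group 10 minus oxidation state 2 gives a d⁸ configuration. A 4d d⁸ ion has a large crystal-field splitting; square planar leaves the high-energy d_{x²−y²} orbital empty and maximises CFSE. → square planar.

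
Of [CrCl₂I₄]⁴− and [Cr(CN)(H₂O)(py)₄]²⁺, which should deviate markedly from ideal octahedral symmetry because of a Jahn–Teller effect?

[CrCl₂I₄]⁴−: Ligand charges: each chloride is −1; each iodide is −1. With an overall charge of −4 the chromium centre must be in the +2 oxidation state. Cr sits in group 6, so the d-electron count is 6 − 2 = 4. Chloride and iodide are weak-field ligands for a first-row metal, so the complex is high-spin. The t₂g³e_g¹ (high-spin) configuration has an unevenly filled e_g set; the Jahn–Teller theorem predicts a tetragonal distortion (typically axial elongation) to lift the degeneracy.
[Cr(CN)(H₂O)(py)₄]²⁺: Each cyanide is −1; water is neutral; pyridine is neutral; balancing the +2 overall charge requires Cr(III). Group 6 minus oxidation state 3 gives a d³ configuration. The d³ configuration leaves the e_g set evenly filled (or empty) — no strong Jahn–Teller driving force.

[CrCl₂I₄]⁴−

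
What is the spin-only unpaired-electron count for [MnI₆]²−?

3 unpaired electrons

Summing ligand charges against the −2 overall charge gives an oxidation state of +4 for manganese.
Manganese is a group-7 element; Mn(IV) is therefore d³.
In an octahedral field the d³ configuration is t₂g³e_g⁰ (only one arrangement possible), giving 3 unpaired electrons.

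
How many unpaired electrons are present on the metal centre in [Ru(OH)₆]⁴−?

0

Each hydroxide is −1; balancing the −4 overall charge requires Ru(II).
Group 8 minus oxidation state 2 gives a d⁶ configuration.
The spin state decides the count: a 4d ion has a large Δₒ and is invariably low-spin.
An octahedral low-spin d⁶ ion is t₂g⁶e_g⁰, giving 0 unpaired electrons.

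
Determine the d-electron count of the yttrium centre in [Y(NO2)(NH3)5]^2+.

d0

Ligand charges: each nitro (N-bound nitrite) is −1; ammonia is neutral. With an overall charge of +2 the yttrium centre must be in the +3 oxidation state.
Group 3 minus oxidation state 3 gives a d⁰ configuration.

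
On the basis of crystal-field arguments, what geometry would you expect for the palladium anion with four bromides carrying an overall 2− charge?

square planar

Ligand charges: each bromide is −1. With an overall charge of −2 the palladium centre must be in the +2 oxidation state.
Palladium is a group-10 element; Pd(II) is therefore d⁸.
With 4 monodentate ligands the coordination number is 4.
A 4d d⁸ ion has a large crystal-field splitting; square planar leaves the high-energy d_{x²−y²} orbital empty and maximises CFSE.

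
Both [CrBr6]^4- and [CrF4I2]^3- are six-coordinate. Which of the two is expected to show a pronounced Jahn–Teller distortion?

[CrBr6]^4-

[CrBr6]^4-: Each bromide is −1; balancing the −4 overall charge requires Cr(II). Chromium is a group-6 element; Cr(II) is therefore d⁴. Bromide is a weak-field ligand for a first-row metal, so the complex is high-spin. The t₂g³e_g¹ (high-spin) configuration has an unevenly filled e_g set; the Jahn–Teller theorem predicts a tetragonal distortion (typically axial elongation) to lift the degeneracy.
[CrF4I2]^3-: Ligand charges: each fluoride is −1; each iodide is −1. With an overall charge of −3 the chromium centre must be in the +3 oxidation state. Group 6 minus oxidation state 3 gives a d³ configuration. The d³ configuration leaves the e_g set evenly filled (or empty) — no strong Jahn–Teller driving force.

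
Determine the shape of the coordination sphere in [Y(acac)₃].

Each acetylacetonate is −1; balancing the 0 overall charge requires Y(III).
Group 3 minus oxidation state 3 gives a d⁰ configuration.
Counting donor atoms: 3×acetylacetonate (bidentate) → 6 donors. Coordination number = 6.
Six donors around a single metal centre give an octahedral coordination sphere.

octahedral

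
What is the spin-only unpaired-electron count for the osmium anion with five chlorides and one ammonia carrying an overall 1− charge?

2 unpaired electrons

Ligand charges: each chloride is −1; ammonia is neutral. With an overall charge of −1 the osmium centre must be in the +4 oxidation state.
Group 8 minus oxidation state 4 gives a d⁴ configuration.
The spin state decides the count: a 5d ion has a large Δₒ and is invariably low-spin.
An octahedral low-spin d⁴ ion is t₂g⁴e_g⁰, giving 2 unpaired electrons.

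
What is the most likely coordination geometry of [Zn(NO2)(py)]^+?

Ligand charges: each nitro (N-bound nitrite) is −1; pyridine is neutral. With an overall charge of +1 the zinc centre must be in the +2 oxidation state.
Zn sits in group 12, so the d-electron count is 12 − 2 = 10.
Coordination number: 2.
A d¹⁰ ion with only two ligands adopts a linear arrangement (sp hybridisation; no CFSE preference).

linear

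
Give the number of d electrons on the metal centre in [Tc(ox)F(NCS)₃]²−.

d3

Each oxalate is −2; each fluoride is −1; each isothiocyanate is −1; balancing the −2 overall charge requires Tc(IV).
Technetium is a group-7 element; Tc(IV) is therefore d³.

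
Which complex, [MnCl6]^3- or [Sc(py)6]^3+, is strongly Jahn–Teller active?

[MnCl6]^3-

[MnCl6]^3-: Summing ligand charges against the −3 overall charge gives an oxidation state of +3 for manganese. Group 7 minus oxidation state 3 gives a d⁴ configuration. Chloride is a weak-field ligand for a first-row metal, so the complex is high-spin. The t₂g³e_g¹ (high-spin) configuration has an unevenly filled e_g set; the Jahn–Teller theorem predicts a tetragonal distortion (typically axial elongation) to lift the degeneracy.
[Sc(py)6]^3+: Pyridine is neutral; balancing the +3 overall charge requires Sc(III). Sc sits in group 3, so the d-electron count is 3 − 3 = 0. The d⁰ configuration leaves the e_g set evenly filled (or empty) — no strong Jahn–Teller driving force.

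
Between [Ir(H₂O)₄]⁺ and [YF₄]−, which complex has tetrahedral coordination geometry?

For [Ir(H₂O)₄]⁺: Ligand charges: water is neutral. With an overall charge of +1 the iridium centre must be in the +1 oxidation state. Ir sits in group 9, so the d-electron count is 9 − 1 = 8. A 5d d⁸ ion has a large crystal-field splitting; square planar leaves the high-energy d_{x²−y²} orbital empty and maximises CFSE. → square planar.
For [YF₄]−: Ligand charges: each fluoride is −1. With an overall charge of −1 the yttrium centre must be in the +3 oxidation state. Yttrium is a group-3 element; Y(III) is therefore d⁰. A d⁰ ion has no crystal-field stabilisation preference between square planar and tetrahedral, so four ligands adopt the sterically favoured tetrahedral geometry. → tetrahedral.

[YF₄]−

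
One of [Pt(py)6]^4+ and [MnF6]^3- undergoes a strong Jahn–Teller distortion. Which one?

[MnF6]^3-

[Pt(py)6]^4+: Pyridine is neutral; balancing the +4 overall charge requires Pt(IV). Group 10 minus oxidation state 4 gives a d⁶ configuration. A 5d ion has a large Δₒ and is invariably low-spin. The d⁶ configuration leaves the e_g set evenly filled (or empty) — no strong Jahn–Teller driving force.
[MnF6]^3-: Each fluoride is −1; balancing the −3 overall charge requires Mn(III). Mn sits in group 7, so the d-electron count is 7 − 3 = 4. Fluoride is a weak-field ligand for a first-row metal, so the complex is high-spin. The t₂g³e_g¹ (high-spin) configuration has an unevenly filled e_g set; the Jahn–Teller theorem predicts a tetragonal distortion (typically axial elongation) to lift the degeneracy.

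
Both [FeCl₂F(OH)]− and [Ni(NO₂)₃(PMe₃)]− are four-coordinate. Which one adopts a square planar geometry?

[Ni(NO₂)₃(PMe₃)]−

For [FeCl₂F(OH)]−: Each chloride is −1; each fluoride is −1; each hydroxide is −1; balancing the −1 overall charge requires Fe(III). Group 8 minus oxidation state 3 gives a d⁵ configuration. A high-spin d⁵ ion has zero CFSE in either geometry, so four ligands adopt the sterically favoured tetrahedral geometry. → tetrahedral.
For [Ni(NO₂)₃(PMe₃)]−: Summing ligand charges against the −1 overall charge gives an oxidation state of +2 for nickel. Group 10 minus oxidation state 2 gives a d⁸ configuration. Nitro (N-bound nitrite) and trimethylphosphine are strong-field ligands (high in the spectrochemical series). A 3d d⁸ ion with strong-field ligands gains enough CFSE to favour square planar over tetrahedral. → square planar.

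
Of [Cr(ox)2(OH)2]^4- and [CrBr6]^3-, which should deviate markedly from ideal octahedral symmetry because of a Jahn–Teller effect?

[Cr(ox)2(OH)2]^4-

[Cr(ox)2(OH)2]^4-: Summing ligand charges against the −4 overall charge gives an oxidation state of +2 for chromium. Group 6 minus oxidation state 2 gives a d⁴ configuration. Hydroxide and oxalate are weak-field ligands for a first-row metal, so the complex is high-spin. The t₂g³e_g¹ (high-spin) configuration has an unevenly filled e_g set; the Jahn–Teller theorem predicts a tetragonal distortion (typically axial elongation) to lift the degeneracy.
[CrBr6]^3-: Summing ligand charges against the −3 overall charge gives an oxidation state of +3 for chromium. Group 6 minus oxidation state 3 gives a d³ configuration. The d³ configuration leaves the e_g set evenly filled (or empty) — no strong Jahn–Teller driving force.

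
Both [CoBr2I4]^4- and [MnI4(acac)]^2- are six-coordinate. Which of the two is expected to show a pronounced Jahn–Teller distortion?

[MnI4(acac)]^2-

[CoBr2I4]^4-: Each bromide is −1; each iodide is −1; balancing the −4 overall charge requires Co(II). Group 9 minus oxidation state 2 gives a d⁷ configuration. Bromide and iodide are weak-field ligands for a first-row metal, so the complex is high-spin. The d⁷ configuration leaves the e_g set evenly filled (or empty) — no strong Jahn–Teller driving force.
[MnI4(acac)]^2-: Summing ligand charges against the −2 overall charge gives an oxidation state of +3 for manganese. Manganese is a group-7 element; Mn(III) is therefore d⁴. Acetylacetonate and iodide are weak-field ligands for a first-row metal, so the complex is high-spin. The t₂g³e_g¹ (high-spin) configuration has an unevenly filled e_g set; the Jahn–Teller theorem predicts a tetragonal distortion (typically axial elongation) to lift the degeneracy.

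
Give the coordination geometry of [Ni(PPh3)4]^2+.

square planar

Triphenylphosphine is neutral; balancing the +2 overall charge requires Ni(II).
Ni sits in group 10, so the d-electron count is 10 − 2 = 8.
With 4 monodentate ligands the coordination number is 4.
Triphenylphosphine is a strong-field ligand (high in the spectrochemical series).
A 3d d⁸ ion with strong-field ligands gains enough CFSE to favour square planar over tetrahedral.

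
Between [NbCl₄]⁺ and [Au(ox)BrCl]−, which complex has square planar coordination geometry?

[Au(ox)BrCl]−

For [NbCl₄]⁺: Summing ligand charges against the +1 overall charge gives an oxidation state of +5 for niobium. Niobium is a group-5 element; Nb(V) is therefore d⁰. A d⁰ ion has no crystal-field stabilisation preference between square planar and tetrahedral, so four ligands adopt the sterically favoured tetrahedral geometry. → tetrahedral.
For [Au(ox)BrCl]−: Ligand charges: each oxalate is −2; each bromide is −1; each chloride is −1. With an overall charge of −1 the gold centre must be in the +3 oxidation state. Au sits in group 11, so the d-electron count is 11 − 3 = 8. A 5d d⁸ ion has a large crystal-field splitting; square planar leaves the high-energy d_{x²−y²} orbital empty and maximises CFSE. → square planar.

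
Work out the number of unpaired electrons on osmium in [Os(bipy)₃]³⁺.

1

2,2′-bipyridine is neutral; balancing the +3 overall charge requires Os(III).
Os sits in group 8, so the d-electron count is 8 − 3 = 5.
Counting donor atoms: 3×2,2′-bipyridine (bidentate) → 6 donors. Coordination number = 6.
The spin state decides the count: a 5d ion has a large Δₒ and is invariably low-spin.
An octahedral low-spin d⁵ ion is t₂g⁵e_g⁰, giving 1 unpaired electron.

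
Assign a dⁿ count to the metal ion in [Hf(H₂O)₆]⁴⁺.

d0

Summing ligand charges against the +4 overall charge gives an oxidation state of +4 for hafnium.
Hafnium is a group-4 element; Hf(IV) is therefore d⁰.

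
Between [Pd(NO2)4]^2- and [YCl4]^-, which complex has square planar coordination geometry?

For [Pd(NO2)4]^2-: Ligand charges: each nitro (N-bound nitrite) is −1. With an overall charge of −2 the palladium centre must be in the +2 oxidation state. Pd sits in group 10, so the d-electron count is 10 − 2 = 8. A 4d d⁸ ion has a large crystal-field splitting; square planar leaves the high-energy d_{x²−y²} orbital empty and maximises CFSE. → square planar.
For [YCl4]^-: Summing ligand charges against the −1 overall charge gives an oxidation state of +3 for yttrium. Yttrium is a group-3 element; Y(III) is therefore d⁰. A d⁰ ion has no crystal-field stabilisation preference between square planar and tetrahedral, so four ligands adopt the sterically favoured tetrahedral geometry. → tetrahedral.

[Pd(NO2)4]^2-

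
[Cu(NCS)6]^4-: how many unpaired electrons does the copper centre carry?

1

Summing ligand charges against the −4 overall charge gives an oxidation state of +2 for copper.
Cu sits in group 11, so the d-electron count is 11 − 2 = 9.
In an octahedral field the d⁹ configuration is t₂g⁶e_g³ (only one arrangement possible), giving 1 unpaired electron.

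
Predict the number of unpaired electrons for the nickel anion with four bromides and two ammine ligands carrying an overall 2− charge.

2 unpaired electrons

Summing ligand charges against the −2 overall charge gives an oxidation state of +2 for nickel.
Nickel is a group-10 element; Ni(II) is therefore d⁸.
In an octahedral field the d⁸ configuration is t₂g⁶e_g² (only one arrangement possible), giving 2 unpaired electrons.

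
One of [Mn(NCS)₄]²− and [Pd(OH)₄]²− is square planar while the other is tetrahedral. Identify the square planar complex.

[Pd(OH)₄]²−

For [Mn(NCS)₄]²−: Each isothiocyanate is −1; balancing the −2 overall charge requires Mn(II). Manganese is a group-7 element; Mn(II) is therefore d⁵. A high-spin d⁵ ion has zero CFSE in either geometry, so four ligands adopt the sterically favoured tetrahedral geometry. → tetrahedral.
For [Pd(OH)₄]²−: Summing ligand charges against the −2 overall charge gives an oxidation state of +2 for palladium. Pd sits in group 10, so the d-electron count is 10 − 2 = 8. A 4d d⁸ ion has a large crystal-field splitting; square planar leaves the high-energy d_{x²−y²} orbital empty and maximises CFSE. → square planar.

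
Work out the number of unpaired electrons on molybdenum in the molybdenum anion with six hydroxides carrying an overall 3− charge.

Ligand charges: each hydroxide is −1. With an overall charge of −3 the molybdenum centre must be in the +3 oxidation state.
Mo sits in group 6, so the d-electron count is 6 − 3 = 3.
In an octahedral field the d³ configuration is t₂g³e_g⁰ (only one arrangement possible), giving 3 unpaired electrons.

3 unpaired electrons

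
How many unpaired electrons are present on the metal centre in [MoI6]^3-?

Each iodide is −1; balancing the −3 overall charge requires Mo(III).
Molybdenum is a group-6 element; Mo(III) is therefore d³.
In an octahedral field the d³ configuration is t₂g³e_g⁰ (only one arrangement possible), giving 3 unpaired electrons.

3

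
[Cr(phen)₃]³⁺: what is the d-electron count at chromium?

d3

Summing ligand charges against the +3 overall charge gives an oxidation state of +3 for chromium.
Cr sits in group 6, so the d-electron count is 6 − 3 = 3.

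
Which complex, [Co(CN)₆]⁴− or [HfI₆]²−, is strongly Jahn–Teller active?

[Co(CN)₆]⁴−: Summing ligand charges against the −4 overall charge gives an oxidation state of +2 for cobalt. Group 9 minus oxidation state 2 gives a d⁷ configuration. Cyanide is a strong-field ligand (high in the spectrochemical series) for a first-row metal, so the complex is low-spin. The t₂g⁶e_g¹ (low-spin) configuration has an unevenly filled e_g set; the Jahn–Teller theorem predicts a tetragonal distortion (typically axial elongation) to lift the degeneracy.
[HfI₆]²−: Summing ligand charges against the −2 overall charge gives an oxidation state of +4 for hafnium. Hafnium is a group-4 element; Hf(IV) is therefore d⁰. The d⁰ configuration leaves the e_g set evenly filled (or empty) — no strong Jahn–Teller driving force.

[Co(CN)₆]⁴−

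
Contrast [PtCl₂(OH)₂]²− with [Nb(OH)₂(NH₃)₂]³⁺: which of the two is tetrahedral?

For [PtCl₂(OH)₂]²−: Summing ligand charges against the −2 overall charge gives an oxidation state of +2 for platinum. Platinum is a group-10 element; Pt(II) is therefore d⁸. A 5d d⁸ ion has a large crystal-field splitting; square planar leaves the high-energy d_{x²−y²} orbital empty and maximises CFSE. → square planar.
For [Nb(OH)₂(NH₃)₂]³⁺: Each hydroxide is −1; ammonia is neutral; balancing the +3 overall charge requires Nb(V). Nb sits in group 5, so the d-electron count is 5 − 5 = 0. A d⁰ ion has no crystal-field stabilisation preference between square planar and tetrahedral, so four ligands adopt the sterically favoured tetrahedral geometry. → tetrahedral.

[Nb(OH)₂(NH₃)₂]³⁺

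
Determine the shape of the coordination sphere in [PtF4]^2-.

Summing ligand charges against the −2 overall charge gives an oxidation state of +2 for platinum.
Pt sits in group 10, so the d-electron count is 10 − 2 = 8.
Coordination number: 4.
A 5d d⁸ ion has a large crystal-field splitting; square planar leaves the high-energy d_{x²−y²} orbital empty and maximises CFSE.

square planar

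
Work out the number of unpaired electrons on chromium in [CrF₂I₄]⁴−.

Summing ligand charges against the −4 overall charge gives an oxidation state of +2 for chromium.
Group 6 minus oxidation state 2 gives a d⁴ configuration.
The spin state decides the count: Fluoride and iodide are weak-field ligands for a first-row metal, so the complex is high-spin.
An octahedral high-spin d⁴ ion is t₂g³e_g¹, giving 4 unpaired electrons.

4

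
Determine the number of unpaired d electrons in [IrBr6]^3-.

Ligand charges: each bromide is −1. With an overall charge of −3 the iridium centre must be in the +3 oxidation state.
Group 9 minus oxidation state 3 gives a d⁶ configuration.
The spin state decides the count: a 5d ion has a large Δₒ and is invariably low-spin.
An octahedral low-spin d⁶ ion is t₂g⁶e_g⁰, giving 0 unpaired electrons.

0 unpaired electrons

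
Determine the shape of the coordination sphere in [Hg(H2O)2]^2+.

Water is neutral; balancing the +2 overall charge requires Hg(II).
Group 12 minus oxidation state 2 gives a d¹⁰ configuration.
Coordination number: 2.
A d¹⁰ ion with only two ligands adopts a linear arrangement (sp hybridisation; no CFSE preference).

linear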